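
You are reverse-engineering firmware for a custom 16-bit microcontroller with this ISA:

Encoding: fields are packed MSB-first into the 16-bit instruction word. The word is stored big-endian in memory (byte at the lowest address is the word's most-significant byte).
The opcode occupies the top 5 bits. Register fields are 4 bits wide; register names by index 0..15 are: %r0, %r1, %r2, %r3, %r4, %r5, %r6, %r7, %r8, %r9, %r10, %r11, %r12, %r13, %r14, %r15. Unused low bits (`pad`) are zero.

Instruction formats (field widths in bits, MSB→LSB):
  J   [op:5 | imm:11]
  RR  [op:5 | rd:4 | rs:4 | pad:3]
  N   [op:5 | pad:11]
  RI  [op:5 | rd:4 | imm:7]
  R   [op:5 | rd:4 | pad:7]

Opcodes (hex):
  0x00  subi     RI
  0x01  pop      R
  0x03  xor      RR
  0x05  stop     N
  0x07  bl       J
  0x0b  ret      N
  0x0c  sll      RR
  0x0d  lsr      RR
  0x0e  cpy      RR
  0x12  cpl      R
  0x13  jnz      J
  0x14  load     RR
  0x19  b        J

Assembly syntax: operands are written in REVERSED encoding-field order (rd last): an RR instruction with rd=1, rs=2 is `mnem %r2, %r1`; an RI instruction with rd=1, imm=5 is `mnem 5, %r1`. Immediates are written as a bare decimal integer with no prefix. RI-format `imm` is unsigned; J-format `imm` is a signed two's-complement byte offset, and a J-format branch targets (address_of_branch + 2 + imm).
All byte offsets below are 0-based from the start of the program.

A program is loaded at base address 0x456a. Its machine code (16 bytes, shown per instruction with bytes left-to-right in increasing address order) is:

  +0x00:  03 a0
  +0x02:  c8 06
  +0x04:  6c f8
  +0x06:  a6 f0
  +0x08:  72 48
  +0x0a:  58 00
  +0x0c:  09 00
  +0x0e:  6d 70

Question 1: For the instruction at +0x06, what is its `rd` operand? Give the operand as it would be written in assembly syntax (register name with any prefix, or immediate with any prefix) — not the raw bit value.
%r13

[06] a6 f0 → 0xa6f0
  opcode bits[15:11]=0x14: load/RR
  rd@[10:7]=0xd ⇒ %r13
  rs@[6:3]=0xe ⇒ %r14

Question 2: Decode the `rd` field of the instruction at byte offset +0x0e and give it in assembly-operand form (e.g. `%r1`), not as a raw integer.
[0e] 6d 70 → 0x6d70
  top 5b → 0xd → lsr [RR]
  rd: (w>>7)&0xf=0xa → %r10
  rs: (w>>3)&0xf=0xe → %r14

%r10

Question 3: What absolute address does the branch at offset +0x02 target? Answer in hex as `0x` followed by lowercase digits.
0x4574

off 0x02: read c8 06 as big → 0xc806
  op=0xc806>>11=0x19 ⇒ b (J)
  [10:0] imm=6 = 6
  target = base 0x456a + off 0x02 + 2 + imm 6 = 0x4574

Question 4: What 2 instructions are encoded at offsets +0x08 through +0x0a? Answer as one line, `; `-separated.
@+08  big-endian(72 48) = 0x7248
  opcode bits[15:11]=0xe: cpy/RR
  [10:7] rd=4 = %r4
  [6:3] rs=9 = %r9
@+0a  big-endian(58 00) = 0x5800
  opcode bits[15:11]=0xb: ret/N

cpy %r9, %r4; ret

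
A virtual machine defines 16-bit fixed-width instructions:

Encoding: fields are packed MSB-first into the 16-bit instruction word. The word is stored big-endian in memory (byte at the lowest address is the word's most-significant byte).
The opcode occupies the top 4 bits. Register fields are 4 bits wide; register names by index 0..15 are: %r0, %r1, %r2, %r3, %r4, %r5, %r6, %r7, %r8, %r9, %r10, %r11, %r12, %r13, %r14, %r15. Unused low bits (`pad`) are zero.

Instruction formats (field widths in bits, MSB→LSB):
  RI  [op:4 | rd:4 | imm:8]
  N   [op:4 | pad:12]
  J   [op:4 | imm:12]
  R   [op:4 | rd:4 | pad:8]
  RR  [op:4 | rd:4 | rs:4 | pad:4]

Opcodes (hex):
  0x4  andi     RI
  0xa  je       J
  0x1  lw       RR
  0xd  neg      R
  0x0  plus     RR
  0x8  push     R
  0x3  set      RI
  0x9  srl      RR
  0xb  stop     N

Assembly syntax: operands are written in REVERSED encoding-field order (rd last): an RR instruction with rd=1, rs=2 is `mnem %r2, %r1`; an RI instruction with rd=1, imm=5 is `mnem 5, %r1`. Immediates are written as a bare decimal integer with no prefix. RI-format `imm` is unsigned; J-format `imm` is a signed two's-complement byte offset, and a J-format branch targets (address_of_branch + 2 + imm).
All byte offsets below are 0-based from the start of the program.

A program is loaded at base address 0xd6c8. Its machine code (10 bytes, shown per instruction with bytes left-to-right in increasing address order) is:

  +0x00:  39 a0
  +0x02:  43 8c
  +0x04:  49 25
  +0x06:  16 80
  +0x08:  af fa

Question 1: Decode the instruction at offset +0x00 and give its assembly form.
set 160, %r9

[00] 39 a0 → 0x39a0
  top 4b → 0x3 → set [RI]
  rd: (w>>8)&0xf=0x9 → %r9
  imm: (w>>0)&0xff=0xa0 → 160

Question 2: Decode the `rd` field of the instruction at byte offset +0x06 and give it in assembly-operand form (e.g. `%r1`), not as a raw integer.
%r6

+0x06: 16 80 ⇒ word 0x1680 (big)
  op=0x1680>>12=0x1 ⇒ lw (RR)
  rd: (w>>8)&0xf=0x6 → %r6
  rs: (w>>4)&0xf=0x8 → %r8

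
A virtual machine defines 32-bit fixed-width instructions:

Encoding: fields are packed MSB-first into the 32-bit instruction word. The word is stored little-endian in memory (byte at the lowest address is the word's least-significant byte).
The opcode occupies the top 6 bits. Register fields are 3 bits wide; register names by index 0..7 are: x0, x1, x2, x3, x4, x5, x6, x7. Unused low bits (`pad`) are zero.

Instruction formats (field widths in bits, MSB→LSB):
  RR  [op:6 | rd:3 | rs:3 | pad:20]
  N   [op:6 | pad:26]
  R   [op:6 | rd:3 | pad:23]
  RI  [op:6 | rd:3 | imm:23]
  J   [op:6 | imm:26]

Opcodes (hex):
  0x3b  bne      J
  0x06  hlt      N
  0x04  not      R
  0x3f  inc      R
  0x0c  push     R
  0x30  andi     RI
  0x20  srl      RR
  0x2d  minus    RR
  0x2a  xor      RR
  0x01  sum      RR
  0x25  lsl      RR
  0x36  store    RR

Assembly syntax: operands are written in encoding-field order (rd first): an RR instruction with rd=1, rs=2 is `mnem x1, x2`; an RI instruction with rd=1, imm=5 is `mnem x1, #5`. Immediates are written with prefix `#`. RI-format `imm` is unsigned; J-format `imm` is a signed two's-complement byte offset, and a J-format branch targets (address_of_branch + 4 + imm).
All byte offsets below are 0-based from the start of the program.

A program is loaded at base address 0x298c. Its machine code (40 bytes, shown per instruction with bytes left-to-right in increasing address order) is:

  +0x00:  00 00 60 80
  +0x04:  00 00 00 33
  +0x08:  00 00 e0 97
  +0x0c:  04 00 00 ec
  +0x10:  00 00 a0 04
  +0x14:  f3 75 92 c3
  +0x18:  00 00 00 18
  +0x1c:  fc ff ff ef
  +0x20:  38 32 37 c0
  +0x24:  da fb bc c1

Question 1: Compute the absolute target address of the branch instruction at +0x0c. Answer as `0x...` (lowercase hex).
0x29a0

@+0c  little-endian(04 00 00 ec) = 0xec000004
  op=0xec000004>>26=0x3b ⇒ bne (J)
  [25:0] imm=4 = #4
  target = base 0x298c + off 0x0c + 4 + imm 4 = 0x29a0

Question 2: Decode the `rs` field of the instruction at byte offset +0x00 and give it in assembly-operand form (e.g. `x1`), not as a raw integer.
x6

off 0x00: read 00 00 60 80 as little → 0x80600000
  opcode bits[31:26]=0x20: srl/RR
  [25:23] rd=0 = x0
  [22:20] rs=6 = x6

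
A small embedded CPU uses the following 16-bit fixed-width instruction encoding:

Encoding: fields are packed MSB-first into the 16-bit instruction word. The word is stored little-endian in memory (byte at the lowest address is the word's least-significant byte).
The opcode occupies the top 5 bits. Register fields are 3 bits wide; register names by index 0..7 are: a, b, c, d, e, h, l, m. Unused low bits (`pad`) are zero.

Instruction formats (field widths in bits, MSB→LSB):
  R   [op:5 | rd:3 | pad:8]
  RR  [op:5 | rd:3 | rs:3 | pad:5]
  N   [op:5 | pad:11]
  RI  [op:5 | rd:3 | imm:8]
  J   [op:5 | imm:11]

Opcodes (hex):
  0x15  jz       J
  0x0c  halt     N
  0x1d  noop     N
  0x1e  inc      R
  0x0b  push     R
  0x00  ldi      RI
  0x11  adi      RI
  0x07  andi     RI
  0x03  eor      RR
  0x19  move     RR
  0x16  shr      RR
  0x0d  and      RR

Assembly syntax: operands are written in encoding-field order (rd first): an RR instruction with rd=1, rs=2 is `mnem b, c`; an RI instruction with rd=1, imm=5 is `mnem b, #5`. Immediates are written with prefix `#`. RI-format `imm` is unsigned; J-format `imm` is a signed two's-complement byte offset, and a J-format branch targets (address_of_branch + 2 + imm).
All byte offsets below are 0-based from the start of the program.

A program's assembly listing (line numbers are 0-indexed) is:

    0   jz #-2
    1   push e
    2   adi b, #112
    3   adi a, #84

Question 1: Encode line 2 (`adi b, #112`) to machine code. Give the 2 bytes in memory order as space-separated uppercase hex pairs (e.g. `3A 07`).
70 89

L2: adi op=0x11:5|rd=1:3|imm=112:8 ⇒ 0x8970 ⇒ little 70 89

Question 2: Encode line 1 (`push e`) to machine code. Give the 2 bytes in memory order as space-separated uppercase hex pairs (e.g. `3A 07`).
00 5C

L1: push op=0xb:5|rd=4:3|pad=0:8 ⇒ 0x5c00 ⇒ little 00 5c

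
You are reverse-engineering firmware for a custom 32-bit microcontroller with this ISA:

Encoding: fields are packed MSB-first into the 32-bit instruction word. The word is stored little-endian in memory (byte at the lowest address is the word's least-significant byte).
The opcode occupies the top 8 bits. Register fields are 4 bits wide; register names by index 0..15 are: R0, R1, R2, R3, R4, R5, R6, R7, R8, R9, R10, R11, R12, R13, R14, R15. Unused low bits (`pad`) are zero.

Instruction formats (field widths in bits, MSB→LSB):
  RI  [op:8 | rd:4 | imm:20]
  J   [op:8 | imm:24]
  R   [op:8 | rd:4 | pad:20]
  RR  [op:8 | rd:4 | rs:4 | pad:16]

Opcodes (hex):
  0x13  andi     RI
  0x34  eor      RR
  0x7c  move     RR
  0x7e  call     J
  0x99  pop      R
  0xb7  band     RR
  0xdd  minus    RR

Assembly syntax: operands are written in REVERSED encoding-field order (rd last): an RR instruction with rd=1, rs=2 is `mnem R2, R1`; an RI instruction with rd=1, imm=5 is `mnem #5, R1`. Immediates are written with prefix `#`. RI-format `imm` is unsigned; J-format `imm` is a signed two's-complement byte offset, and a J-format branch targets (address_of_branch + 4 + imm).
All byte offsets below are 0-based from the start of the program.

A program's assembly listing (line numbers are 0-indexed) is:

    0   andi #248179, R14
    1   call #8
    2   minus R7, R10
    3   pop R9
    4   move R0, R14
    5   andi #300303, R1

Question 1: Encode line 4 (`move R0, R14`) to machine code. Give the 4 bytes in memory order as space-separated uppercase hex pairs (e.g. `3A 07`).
line 4 (move): pack op=0x7c:8|rd=14:4|rs=0:4|pad=0:16 = 0x7ce00000; little→ 00 00 e0 7c

00 00 E0 7C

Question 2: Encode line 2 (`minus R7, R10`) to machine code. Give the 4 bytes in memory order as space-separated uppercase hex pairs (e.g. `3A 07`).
line 2 (minus): pack op=0xdd:8|rd=10:4|rs=7:4|pad=0:16 = 0xdda70000; little→ 00 00 a7 dd

00 00 A7 DD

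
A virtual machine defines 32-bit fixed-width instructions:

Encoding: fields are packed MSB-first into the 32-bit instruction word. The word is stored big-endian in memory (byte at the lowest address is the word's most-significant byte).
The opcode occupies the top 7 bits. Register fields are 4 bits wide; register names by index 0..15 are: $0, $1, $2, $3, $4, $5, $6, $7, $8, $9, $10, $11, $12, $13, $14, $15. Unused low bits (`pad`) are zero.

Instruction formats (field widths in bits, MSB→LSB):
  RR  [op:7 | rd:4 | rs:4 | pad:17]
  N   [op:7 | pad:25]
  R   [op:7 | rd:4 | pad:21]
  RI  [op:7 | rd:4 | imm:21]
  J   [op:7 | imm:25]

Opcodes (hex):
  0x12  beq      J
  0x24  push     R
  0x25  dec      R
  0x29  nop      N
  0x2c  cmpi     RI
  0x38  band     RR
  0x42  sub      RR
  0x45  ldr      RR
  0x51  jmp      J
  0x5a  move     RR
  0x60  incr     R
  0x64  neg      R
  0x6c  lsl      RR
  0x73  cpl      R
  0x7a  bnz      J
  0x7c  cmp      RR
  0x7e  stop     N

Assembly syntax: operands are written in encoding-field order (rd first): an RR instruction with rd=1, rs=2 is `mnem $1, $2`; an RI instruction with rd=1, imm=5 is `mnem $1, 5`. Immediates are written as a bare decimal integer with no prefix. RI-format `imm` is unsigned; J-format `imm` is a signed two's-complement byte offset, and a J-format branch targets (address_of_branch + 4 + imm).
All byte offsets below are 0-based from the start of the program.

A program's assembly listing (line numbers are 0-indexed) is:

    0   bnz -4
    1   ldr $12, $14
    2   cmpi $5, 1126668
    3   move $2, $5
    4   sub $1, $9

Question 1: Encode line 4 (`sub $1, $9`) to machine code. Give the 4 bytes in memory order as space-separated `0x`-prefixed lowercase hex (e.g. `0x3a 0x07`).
0x84 0x32 0x00 0x00

4. sub fields op=0x42:7|rd=1:4|rs=9:4|pad=0:17 → word 84320000h → 84 32 00 00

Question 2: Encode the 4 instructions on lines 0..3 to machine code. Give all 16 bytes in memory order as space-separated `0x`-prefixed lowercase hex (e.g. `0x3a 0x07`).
0xf5 0xff 0xff 0xfc 0x8b 0x9c 0x00 0x00 0x58 0xb1 0x31 0x0c 0xb4 0x4a 0x00 0x00

L0: bnz op=0x7a:7|imm=-4:25 ⇒ 0xf5fffffc ⇒ big f5 ff ff fc
L1: ldr op=0x45:7|rd=12:4|rs=14:4|pad=0:17 ⇒ 0x8b9c0000 ⇒ big 8b 9c 00 00
L2: cmpi op=0x2c:7|rd=5:4|imm=1126668:21 ⇒ 0x58b1310c ⇒ big 58 b1 31 0c
L3: move op=0x5a:7|rd=2:4|rs=5:4|pad=0:17 ⇒ 0xb44a0000 ⇒ big b4 4a 00 00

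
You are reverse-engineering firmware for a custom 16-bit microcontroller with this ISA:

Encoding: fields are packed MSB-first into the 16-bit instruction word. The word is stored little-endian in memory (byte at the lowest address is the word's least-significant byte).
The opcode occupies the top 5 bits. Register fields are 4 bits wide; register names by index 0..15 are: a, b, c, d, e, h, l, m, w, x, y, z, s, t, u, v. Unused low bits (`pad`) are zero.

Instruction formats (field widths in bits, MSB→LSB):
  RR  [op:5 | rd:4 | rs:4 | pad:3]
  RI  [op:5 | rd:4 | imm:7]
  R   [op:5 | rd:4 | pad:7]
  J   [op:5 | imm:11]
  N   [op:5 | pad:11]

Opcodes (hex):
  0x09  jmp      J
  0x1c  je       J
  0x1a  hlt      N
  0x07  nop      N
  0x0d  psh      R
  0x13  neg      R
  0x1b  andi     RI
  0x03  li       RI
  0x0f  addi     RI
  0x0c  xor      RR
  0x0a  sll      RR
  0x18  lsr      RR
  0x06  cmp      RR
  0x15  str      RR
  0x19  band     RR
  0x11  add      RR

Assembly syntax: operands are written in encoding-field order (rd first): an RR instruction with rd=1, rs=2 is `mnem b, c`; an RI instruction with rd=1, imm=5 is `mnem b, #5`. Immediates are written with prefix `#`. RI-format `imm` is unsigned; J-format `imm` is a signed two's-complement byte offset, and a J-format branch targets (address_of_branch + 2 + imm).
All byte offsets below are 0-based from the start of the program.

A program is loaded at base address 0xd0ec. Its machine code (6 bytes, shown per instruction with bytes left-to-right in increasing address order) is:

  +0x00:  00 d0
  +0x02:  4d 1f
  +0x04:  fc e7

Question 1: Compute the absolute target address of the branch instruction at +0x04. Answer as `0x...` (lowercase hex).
+0x04: fc e7 ⇒ word 0xe7fc (little)
  top 5b → 0x1c → je [J]
  [10:0] imm=2044 (s11→-4) = #-4
  target = base 0xd0ec + off 0x04 + 2 + imm -4 = 0xd0ee

0xd0ee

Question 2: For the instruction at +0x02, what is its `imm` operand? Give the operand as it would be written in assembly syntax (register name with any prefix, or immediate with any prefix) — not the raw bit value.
#77

off 0x02: read 4d 1f as little → 0x1f4d
  opcode bits[15:11]=0x3: li/RI
  rd@[10:7]=0xe ⇒ u
  imm@[6:0]=0x4d ⇒ #77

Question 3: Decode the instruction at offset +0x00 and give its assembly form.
hlt

off 0x00: read 00 d0 as little → 0xd000
  op=0xd000>>11=0x1a ⇒ hlt (N)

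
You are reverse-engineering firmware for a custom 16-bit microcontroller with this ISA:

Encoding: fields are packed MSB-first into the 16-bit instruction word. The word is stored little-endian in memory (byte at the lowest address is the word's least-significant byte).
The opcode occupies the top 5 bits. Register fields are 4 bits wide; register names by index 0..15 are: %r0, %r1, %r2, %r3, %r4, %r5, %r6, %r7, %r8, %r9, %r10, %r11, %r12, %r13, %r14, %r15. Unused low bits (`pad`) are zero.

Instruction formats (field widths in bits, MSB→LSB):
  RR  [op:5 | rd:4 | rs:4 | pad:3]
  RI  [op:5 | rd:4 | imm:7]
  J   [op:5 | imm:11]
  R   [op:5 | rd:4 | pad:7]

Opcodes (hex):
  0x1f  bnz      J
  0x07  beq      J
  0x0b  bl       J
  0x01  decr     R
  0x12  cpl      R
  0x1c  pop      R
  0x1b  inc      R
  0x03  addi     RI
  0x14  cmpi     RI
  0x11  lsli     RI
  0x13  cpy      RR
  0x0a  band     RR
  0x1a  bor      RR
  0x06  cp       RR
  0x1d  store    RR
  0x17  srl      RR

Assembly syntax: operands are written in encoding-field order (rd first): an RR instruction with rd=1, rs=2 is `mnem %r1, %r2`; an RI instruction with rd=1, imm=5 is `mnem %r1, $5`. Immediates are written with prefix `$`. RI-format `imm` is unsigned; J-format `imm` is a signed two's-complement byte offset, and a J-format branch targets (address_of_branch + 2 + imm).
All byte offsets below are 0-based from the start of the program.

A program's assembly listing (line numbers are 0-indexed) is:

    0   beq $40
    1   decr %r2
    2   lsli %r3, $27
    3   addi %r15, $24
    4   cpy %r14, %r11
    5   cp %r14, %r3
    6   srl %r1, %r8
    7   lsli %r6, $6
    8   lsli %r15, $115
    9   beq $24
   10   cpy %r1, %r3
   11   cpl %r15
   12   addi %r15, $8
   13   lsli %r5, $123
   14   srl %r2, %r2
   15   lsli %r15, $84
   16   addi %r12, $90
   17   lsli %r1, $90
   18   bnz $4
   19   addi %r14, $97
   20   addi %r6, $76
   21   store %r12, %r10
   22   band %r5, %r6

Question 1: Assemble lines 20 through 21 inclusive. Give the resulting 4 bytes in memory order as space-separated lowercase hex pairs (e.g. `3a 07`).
L20: addi op=0x3:5|rd=6:4|imm=76:7 ⇒ 0x1b4c ⇒ little 4c 1b
L21: store op=0x1d:5|rd=12:4|rs=10:4|pad=0:3 ⇒ 0xee50 ⇒ little 50 ee

4c 1b 50 ee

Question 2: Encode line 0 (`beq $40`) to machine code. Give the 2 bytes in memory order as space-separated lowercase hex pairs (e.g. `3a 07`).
L0: beq op=0x7:5|imm=40:11 ⇒ 0x3828 ⇒ little 28 38

28 38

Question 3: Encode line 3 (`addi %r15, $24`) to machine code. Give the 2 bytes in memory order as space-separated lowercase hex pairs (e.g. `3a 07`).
L3: addi op=0x3:5|rd=15:4|imm=24:7 ⇒ 0x1f98 ⇒ little 98 1f

98 1f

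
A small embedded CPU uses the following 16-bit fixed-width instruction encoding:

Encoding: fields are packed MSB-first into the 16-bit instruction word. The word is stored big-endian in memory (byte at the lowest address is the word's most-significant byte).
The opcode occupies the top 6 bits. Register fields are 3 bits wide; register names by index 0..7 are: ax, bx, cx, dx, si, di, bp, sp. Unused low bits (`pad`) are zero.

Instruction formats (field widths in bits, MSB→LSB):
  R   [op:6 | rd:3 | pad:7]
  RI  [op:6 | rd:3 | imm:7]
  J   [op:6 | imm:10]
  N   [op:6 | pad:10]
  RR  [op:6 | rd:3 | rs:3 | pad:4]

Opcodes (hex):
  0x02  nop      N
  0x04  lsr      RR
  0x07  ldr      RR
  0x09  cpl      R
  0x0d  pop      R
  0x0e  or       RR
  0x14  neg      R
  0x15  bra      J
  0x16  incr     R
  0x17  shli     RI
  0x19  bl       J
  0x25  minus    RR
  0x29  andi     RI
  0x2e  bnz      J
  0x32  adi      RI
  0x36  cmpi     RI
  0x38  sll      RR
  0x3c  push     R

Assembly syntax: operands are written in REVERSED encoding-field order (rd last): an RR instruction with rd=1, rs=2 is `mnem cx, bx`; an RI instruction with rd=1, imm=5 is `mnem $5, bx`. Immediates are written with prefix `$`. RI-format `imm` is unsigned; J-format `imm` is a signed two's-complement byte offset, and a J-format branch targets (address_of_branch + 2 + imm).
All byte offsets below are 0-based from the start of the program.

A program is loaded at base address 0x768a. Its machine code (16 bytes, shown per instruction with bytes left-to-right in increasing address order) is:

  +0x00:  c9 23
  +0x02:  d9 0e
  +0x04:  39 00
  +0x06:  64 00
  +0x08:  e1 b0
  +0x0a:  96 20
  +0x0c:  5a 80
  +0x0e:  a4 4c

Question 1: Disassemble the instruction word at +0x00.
adi $35, cx

@+00  big-endian(c9 23) = 0xc923
  opcode bits[15:10]=0x32: adi/RI
  rd: (w>>7)&0x7=0x2 → cx
  imm: (w>>0)&0x7f=0x23 → $35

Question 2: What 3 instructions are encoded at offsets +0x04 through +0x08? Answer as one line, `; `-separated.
or ax, cx; bl $0; sll dx, dx

+0x04: 39 00 ⇒ word 0x3900 (big)
  top 6b → 0xe → or [RR]
  rd: (w>>7)&0x7=0x2 → cx
  rs: (w>>4)&0x7=0x0 → ax
+0x06: 64 00 ⇒ word 0x6400 (big)
  top 6b → 0x19 → bl [J]
  imm: (w>>0)&0x3ff=0x0 → $0
+0x08: e1 b0 ⇒ word 0xe1b0 (big)
  top 6b → 0x38 → sll [RR]
  rd: (w>>7)&0x7=0x3 → dx
  rs: (w>>4)&0x7=0x3 → dx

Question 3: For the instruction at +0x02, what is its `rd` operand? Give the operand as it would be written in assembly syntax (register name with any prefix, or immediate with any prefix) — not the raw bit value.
cx

+0x02: d9 0e ⇒ word 0xd90e (big)
  top 6b → 0x36 → cmpi [RI]
  [9:7] rd=2 = cx
  [6:0] imm=14 = $14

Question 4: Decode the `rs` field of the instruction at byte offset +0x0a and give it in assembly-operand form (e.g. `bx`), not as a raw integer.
cx

off 0x0a: read 96 20 as big → 0x9620
  op=0x9620>>10=0x25 ⇒ minus (RR)
  rd@[9:7]=0x4 ⇒ si
  rs@[6:4]=0x2 ⇒ cx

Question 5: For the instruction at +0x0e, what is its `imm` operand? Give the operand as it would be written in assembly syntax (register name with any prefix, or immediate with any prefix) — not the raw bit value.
$76

[0e] a4 4c → 0xa44c
  opcode bits[15:10]=0x29: andi/RI
  rd: (w>>7)&0x7=0x0 → ax
  imm: (w>>0)&0x7f=0x4c → $76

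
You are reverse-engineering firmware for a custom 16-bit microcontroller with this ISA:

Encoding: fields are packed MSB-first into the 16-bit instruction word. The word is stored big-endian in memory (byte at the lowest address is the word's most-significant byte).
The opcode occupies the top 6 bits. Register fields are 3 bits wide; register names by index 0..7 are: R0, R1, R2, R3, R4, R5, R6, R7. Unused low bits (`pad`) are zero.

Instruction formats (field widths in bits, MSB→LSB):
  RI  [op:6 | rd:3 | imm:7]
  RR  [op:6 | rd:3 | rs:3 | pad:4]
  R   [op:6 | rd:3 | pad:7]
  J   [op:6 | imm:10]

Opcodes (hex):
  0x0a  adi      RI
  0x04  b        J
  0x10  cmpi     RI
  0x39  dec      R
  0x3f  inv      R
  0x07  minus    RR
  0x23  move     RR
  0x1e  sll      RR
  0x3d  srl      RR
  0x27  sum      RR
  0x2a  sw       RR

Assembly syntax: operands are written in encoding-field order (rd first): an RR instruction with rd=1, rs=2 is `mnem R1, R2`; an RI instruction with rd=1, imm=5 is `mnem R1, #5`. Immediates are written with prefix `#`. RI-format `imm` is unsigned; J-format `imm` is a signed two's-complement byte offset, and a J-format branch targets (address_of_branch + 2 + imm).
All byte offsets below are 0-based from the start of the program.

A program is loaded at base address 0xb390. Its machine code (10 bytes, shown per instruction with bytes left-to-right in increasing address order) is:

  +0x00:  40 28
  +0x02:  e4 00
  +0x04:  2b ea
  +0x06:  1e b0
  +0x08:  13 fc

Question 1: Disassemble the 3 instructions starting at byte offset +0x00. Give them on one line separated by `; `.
cmpi R0, #40; dec R0; adi R7, #106

@+00  big-endian(40 28) = 0x4028
  op=0x4028>>10=0x10 ⇒ cmpi (RI)
  rd: (w>>7)&0x7=0x0 → R0
  imm: (w>>0)&0x7f=0x28 → #40
@+02  big-endian(e4 00) = 0xe400
  op=0xe400>>10=0x39 ⇒ dec (R)
  rd: (w>>7)&0x7=0x0 → R0
@+04  big-endian(2b ea) = 0x2bea
  op=0x2bea>>10=0xa ⇒ adi (RI)
  rd: (w>>7)&0x7=0x7 → R7
  imm: (w>>0)&0x7f=0x6a → #106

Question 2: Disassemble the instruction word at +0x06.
off 0x06: read 1e b0 as big → 0x1eb0
  opcode bits[15:10]=0x7: minus/RR
  rd@[9:7]=0x5 ⇒ R5
  rs@[6:4]=0x3 ⇒ R3

minus R5, R3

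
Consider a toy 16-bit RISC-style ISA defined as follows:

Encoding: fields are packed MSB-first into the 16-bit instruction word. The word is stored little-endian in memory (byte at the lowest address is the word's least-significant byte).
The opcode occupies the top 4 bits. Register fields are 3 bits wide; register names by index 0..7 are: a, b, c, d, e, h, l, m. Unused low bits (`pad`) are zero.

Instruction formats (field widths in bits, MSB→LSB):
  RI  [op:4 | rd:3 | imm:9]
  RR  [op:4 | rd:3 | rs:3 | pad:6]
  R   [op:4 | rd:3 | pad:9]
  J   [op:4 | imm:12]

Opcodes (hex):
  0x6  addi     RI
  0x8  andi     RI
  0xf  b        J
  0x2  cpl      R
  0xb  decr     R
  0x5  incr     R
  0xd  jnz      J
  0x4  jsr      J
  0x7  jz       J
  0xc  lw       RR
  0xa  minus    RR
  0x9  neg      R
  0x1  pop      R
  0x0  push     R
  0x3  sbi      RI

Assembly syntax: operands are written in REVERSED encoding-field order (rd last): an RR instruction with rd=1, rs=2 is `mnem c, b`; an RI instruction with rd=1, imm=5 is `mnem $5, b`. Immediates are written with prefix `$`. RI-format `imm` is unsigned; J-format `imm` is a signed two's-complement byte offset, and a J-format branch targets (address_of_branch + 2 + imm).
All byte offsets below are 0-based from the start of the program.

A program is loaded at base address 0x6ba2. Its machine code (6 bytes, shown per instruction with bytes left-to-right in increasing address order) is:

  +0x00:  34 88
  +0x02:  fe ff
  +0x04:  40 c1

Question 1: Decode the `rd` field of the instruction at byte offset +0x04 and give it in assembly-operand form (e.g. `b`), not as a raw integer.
[04] 40 c1 → 0xc140
  opcode bits[15:12]=0xc: lw/RR
  [11:9] rd=0 = a
  [8:6] rs=5 = h

a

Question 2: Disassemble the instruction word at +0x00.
[00] 34 88 → 0x8834
  op=0x8834>>12=0x8 ⇒ andi (RI)
  [11:9] rd=4 = e
  [8:0] imm=52 = $52

andi $52, e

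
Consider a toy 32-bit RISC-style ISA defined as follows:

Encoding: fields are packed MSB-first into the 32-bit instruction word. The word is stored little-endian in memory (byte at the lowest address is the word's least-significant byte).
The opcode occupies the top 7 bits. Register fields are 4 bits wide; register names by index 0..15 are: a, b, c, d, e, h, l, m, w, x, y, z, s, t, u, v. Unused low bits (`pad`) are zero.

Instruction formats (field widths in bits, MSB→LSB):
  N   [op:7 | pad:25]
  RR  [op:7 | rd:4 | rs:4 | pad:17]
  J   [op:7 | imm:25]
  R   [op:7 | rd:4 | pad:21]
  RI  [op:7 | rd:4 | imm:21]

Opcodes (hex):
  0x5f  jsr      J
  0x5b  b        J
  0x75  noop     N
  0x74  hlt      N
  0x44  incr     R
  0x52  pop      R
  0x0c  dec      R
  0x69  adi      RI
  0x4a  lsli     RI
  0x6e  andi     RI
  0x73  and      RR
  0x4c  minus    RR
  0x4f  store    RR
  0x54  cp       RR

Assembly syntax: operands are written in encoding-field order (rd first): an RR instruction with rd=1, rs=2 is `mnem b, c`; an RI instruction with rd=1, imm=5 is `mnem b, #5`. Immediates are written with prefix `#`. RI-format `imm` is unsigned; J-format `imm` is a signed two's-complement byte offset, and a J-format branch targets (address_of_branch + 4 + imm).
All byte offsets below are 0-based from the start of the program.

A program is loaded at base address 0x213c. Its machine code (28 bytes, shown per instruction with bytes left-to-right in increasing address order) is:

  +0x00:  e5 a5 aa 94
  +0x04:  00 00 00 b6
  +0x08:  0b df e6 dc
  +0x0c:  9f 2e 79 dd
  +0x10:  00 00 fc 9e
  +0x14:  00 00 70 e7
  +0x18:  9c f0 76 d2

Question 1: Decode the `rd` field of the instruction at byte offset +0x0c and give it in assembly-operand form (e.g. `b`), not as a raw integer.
off 0x0c: read 9f 2e 79 dd as little → 0xdd792e9f
  opcode bits[31:25]=0x6e: andi/RI
  rd: (w>>21)&0xf=0xb → z
  imm: (w>>0)&0x1fffff=0x192e9f → #1650335

z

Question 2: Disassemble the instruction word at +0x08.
off 0x08: read 0b df e6 dc as little → 0xdce6df0b
  opcode bits[31:25]=0x6e: andi/RI
  [24:21] rd=7 = m
  [20:0] imm=450315 = #450315

andi m, #450315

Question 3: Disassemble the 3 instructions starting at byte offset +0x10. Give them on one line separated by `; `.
store m, u; and z, w; adi d, #1503388

+0x10: 00 00 fc 9e ⇒ word 0x9efc0000 (little)
  top 7b → 0x4f → store [RR]
  rd: (w>>21)&0xf=0x7 → m
  rs: (w>>17)&0xf=0xe → u
+0x14: 00 00 70 e7 ⇒ word 0xe7700000 (little)
  top 7b → 0x73 → and [RR]
  rd: (w>>21)&0xf=0xb → z
  rs: (w>>17)&0xf=0x8 → w
+0x18: 9c f0 76 d2 ⇒ word 0xd276f09c (little)
  top 7b → 0x69 → adi [RI]
  rd: (w>>21)&0xf=0x3 → d
  imm: (w>>0)&0x1fffff=0x16f09c → #1503388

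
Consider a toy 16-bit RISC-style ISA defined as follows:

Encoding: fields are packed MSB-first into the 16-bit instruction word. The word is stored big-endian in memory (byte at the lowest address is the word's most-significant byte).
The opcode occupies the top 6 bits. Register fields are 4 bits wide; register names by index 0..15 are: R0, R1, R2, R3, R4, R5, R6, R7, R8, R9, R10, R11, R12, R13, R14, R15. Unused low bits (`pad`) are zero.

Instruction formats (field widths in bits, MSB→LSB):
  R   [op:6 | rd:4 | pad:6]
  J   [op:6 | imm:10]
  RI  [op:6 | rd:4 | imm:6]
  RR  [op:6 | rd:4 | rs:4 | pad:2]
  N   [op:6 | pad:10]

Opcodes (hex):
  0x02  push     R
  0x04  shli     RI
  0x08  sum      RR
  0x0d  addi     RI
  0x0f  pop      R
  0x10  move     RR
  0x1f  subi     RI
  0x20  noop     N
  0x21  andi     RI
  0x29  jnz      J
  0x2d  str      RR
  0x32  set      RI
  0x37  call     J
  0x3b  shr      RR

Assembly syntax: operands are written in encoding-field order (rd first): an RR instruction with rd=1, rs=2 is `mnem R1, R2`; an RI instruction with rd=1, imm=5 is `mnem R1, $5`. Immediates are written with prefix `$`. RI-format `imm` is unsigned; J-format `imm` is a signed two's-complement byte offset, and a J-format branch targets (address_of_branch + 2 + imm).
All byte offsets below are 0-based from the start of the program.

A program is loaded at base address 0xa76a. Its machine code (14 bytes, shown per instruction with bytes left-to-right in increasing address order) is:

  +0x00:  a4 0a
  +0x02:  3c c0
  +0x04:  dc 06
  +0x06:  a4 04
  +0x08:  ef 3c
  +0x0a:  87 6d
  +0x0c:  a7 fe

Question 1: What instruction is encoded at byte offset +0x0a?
andi R13, $45

@+0a  big-endian(87 6d) = 0x876d
  op=0x876d>>10=0x21 ⇒ andi (RI)
  rd: (w>>6)&0xf=0xd → R13
  imm: (w>>0)&0x3f=0x2d → $45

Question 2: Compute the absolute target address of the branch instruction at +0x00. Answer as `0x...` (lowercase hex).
0xa776

+0x00: a4 0a ⇒ word 0xa40a (big)
  op=0xa40a>>10=0x29 ⇒ jnz (J)
  imm: (w>>0)&0x3ff=0xa → $10
  target = base 0xa76a + off 0x00 + 2 + imm 10 = 0xa776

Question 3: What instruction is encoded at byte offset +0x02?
+0x02: 3c c0 ⇒ word 0x3cc0 (big)
  op=0x3cc0>>10=0xf ⇒ pop (R)
  [9:6] rd=3 = R3

pop R3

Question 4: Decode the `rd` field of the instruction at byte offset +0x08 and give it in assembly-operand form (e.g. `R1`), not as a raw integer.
[08] ef 3c → 0xef3c
  op=0xef3c>>10=0x3b ⇒ shr (RR)
  rd: (w>>6)&0xf=0xc → R12
  rs: (w>>2)&0xf=0xf → R15

R12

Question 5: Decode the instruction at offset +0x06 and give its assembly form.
@+06  big-endian(a4 04) = 0xa404
  top 6b → 0x29 → jnz [J]
  imm: (w>>0)&0x3ff=0x4 → $4

jnz $4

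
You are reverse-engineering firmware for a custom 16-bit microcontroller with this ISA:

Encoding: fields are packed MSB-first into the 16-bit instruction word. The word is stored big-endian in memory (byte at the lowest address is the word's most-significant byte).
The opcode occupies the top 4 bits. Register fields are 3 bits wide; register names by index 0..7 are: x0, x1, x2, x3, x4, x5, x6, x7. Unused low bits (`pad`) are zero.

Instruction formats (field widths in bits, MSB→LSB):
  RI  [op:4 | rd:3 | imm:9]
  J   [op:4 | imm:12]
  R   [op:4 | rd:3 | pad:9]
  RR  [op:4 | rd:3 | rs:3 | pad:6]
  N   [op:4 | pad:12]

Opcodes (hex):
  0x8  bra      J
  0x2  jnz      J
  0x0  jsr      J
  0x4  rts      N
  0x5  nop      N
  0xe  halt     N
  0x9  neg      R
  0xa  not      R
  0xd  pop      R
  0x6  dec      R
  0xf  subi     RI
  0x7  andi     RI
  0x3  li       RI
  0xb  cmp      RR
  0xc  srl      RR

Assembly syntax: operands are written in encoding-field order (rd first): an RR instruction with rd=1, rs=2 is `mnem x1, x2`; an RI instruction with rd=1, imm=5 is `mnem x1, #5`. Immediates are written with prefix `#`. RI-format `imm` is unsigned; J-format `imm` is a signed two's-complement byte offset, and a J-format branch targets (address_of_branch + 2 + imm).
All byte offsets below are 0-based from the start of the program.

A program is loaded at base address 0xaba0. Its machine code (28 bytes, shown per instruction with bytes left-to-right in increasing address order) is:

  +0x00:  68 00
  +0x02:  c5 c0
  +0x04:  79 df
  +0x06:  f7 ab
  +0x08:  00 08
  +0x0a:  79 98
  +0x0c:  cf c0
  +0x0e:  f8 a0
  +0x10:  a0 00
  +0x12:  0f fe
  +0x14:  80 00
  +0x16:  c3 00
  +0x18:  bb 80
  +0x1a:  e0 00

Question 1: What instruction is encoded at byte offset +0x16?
@+16  big-endian(c3 00) = 0xc300
  op=0xc300>>12=0xc ⇒ srl (RR)
  [11:9] rd=1 = x1
  [8:6] rs=4 = x4

srl x1, x4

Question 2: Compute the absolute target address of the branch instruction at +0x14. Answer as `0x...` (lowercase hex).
off 0x14: read 80 00 as big → 0x8000
  top 4b → 0x8 → bra [J]
  [11:0] imm=0 = #0
  target = base 0xaba0 + off 0x14 + 2 + imm 0 = 0xabb6

0xabb6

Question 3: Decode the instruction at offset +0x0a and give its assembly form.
andi x4, #408

off 0x0a: read 79 98 as big → 0x7998
  top 4b → 0x7 → andi [RI]
  rd@[11:9]=0x4 ⇒ x4
  imm@[8:0]=0x198 ⇒ #408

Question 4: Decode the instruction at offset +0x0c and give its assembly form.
[0c] cf c0 → 0xcfc0
  op=0xcfc0>>12=0xc ⇒ srl (RR)
  [11:9] rd=7 = x7
  [8:6] rs=7 = x7

srl x7, x7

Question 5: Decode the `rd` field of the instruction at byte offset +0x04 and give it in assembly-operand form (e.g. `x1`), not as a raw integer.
x4

+0x04: 79 df ⇒ word 0x79df (big)
  opcode bits[15:12]=0x7: andi/RI
  [11:9] rd=4 = x4
  [8:0] imm=479 = #479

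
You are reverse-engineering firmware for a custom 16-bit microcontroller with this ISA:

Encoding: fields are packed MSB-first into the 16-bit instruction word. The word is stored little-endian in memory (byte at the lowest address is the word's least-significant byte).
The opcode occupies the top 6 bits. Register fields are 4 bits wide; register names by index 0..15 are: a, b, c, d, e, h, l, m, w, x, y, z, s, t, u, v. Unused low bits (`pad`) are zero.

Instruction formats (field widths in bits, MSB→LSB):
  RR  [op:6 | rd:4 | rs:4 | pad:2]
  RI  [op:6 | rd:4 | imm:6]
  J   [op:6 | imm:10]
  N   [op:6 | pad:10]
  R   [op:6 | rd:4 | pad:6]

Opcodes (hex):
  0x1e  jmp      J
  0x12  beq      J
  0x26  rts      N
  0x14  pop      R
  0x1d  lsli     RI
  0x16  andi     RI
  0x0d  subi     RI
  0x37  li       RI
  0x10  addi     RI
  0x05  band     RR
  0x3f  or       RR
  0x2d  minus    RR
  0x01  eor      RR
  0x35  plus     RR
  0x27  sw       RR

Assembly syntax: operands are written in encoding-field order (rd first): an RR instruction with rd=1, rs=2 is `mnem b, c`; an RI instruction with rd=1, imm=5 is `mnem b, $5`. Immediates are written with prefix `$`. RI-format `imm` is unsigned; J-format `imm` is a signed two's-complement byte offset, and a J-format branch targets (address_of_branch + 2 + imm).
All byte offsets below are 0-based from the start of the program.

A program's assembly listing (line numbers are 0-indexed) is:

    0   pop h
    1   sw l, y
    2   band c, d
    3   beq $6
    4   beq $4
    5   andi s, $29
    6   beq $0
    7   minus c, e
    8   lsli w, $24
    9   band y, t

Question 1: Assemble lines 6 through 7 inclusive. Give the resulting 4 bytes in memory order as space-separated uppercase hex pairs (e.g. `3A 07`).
6. beq fields op=0x12:6|imm=0:10 → word 4800h → 00 48
7. minus fields op=0x2d:6|rd=2:4|rs=4:4|pad=0:2 → word b490h → 90 b4

00 48 90 B4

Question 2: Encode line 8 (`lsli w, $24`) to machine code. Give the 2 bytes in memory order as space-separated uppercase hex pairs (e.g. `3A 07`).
line 8 (lsli): pack op=0x1d:6|rd=8:4|imm=24:6 = 0x7618; little→ 18 76

18 76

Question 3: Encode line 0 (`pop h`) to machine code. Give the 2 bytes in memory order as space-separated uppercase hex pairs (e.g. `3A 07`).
line 0 (pop): pack op=0x14:6|rd=5:4|pad=0:6 = 0x5140; little→ 40 51

40 51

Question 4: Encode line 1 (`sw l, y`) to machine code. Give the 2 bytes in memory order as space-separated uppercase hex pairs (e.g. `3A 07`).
A8 9D

L1: sw op=0x27:6|rd=6:4|rs=10:4|pad=0:2 ⇒ 0x9da8 ⇒ little a8 9d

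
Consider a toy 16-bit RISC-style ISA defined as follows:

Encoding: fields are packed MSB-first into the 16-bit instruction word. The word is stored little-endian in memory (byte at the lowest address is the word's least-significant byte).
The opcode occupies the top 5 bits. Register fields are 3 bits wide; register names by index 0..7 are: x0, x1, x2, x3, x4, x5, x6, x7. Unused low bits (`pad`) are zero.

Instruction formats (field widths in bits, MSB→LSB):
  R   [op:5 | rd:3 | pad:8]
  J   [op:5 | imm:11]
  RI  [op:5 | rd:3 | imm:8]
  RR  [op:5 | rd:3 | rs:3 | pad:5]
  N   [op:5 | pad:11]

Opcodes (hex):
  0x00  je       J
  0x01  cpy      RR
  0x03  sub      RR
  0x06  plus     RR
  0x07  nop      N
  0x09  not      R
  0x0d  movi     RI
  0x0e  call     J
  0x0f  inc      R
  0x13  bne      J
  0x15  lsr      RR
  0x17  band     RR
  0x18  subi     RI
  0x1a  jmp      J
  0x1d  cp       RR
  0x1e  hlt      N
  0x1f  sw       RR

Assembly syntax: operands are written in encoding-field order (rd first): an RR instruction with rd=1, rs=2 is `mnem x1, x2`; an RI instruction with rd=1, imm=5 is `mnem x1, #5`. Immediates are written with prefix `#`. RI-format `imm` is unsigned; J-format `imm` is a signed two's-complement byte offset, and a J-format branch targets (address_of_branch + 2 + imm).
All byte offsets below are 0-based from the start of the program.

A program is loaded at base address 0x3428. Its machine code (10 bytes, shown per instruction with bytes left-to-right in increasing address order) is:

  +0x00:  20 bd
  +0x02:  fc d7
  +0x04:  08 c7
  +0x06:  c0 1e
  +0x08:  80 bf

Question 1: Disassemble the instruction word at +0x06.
sub x6, x6

off 0x06: read c0 1e as little → 0x1ec0
  top 5b → 0x3 → sub [RR]
  rd: (w>>8)&0x7=0x6 → x6
  rs: (w>>5)&0x7=0x6 → x6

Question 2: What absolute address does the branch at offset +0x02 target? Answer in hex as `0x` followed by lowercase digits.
off 0x02: read fc d7 as little → 0xd7fc
  op=0xd7fc>>11=0x1a ⇒ jmp (J)
  imm@[10:0]=0x7fc (s11→-4) ⇒ #-4
  target = base 0x3428 + off 0x02 + 2 + imm -4 = 0x3428

0x3428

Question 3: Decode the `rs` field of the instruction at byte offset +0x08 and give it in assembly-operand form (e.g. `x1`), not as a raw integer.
off 0x08: read 80 bf as little → 0xbf80
  top 5b → 0x17 → band [RR]
  rd: (w>>8)&0x7=0x7 → x7
  rs: (w>>5)&0x7=0x4 → x4

x4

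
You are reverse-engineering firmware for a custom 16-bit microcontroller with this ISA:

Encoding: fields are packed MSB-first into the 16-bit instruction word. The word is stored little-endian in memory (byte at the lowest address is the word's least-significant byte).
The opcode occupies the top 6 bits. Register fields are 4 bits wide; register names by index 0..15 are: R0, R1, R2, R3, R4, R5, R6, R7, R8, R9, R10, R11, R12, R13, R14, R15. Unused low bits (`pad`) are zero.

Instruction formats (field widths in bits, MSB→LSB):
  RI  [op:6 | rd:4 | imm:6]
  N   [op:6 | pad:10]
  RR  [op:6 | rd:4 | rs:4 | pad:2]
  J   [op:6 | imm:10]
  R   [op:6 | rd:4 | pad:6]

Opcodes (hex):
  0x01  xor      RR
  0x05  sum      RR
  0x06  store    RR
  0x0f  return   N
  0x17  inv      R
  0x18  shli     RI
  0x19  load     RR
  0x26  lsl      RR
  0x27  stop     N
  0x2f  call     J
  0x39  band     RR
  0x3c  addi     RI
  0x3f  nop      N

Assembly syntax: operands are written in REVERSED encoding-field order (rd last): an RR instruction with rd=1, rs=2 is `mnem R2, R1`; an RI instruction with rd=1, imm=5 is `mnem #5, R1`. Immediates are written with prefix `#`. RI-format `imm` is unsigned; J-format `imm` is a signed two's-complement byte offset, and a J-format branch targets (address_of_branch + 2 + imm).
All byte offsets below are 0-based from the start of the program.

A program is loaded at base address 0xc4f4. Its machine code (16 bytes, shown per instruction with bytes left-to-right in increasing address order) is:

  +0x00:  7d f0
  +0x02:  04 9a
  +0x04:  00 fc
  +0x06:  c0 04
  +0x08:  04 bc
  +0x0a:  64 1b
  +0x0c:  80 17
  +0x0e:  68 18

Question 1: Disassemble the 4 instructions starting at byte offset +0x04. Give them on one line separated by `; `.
nop; xor R0, R3; call #4; store R9, R13

[04] 00 fc → 0xfc00
  op=0xfc00>>10=0x3f ⇒ nop (N)
[06] c0 04 → 0x04c0
  op=0x04c0>>10=0x1 ⇒ xor (RR)
  [9:6] rd=3 = R3
  [5:2] rs=0 = R0
[08] 04 bc → 0xbc04
  op=0xbc04>>10=0x2f ⇒ call (J)
  [9:0] imm=4 = #4
[0a] 64 1b → 0x1b64
  op=0x1b64>>10=0x6 ⇒ store (RR)
  [9:6] rd=13 = R13
  [5:2] rs=9 = R9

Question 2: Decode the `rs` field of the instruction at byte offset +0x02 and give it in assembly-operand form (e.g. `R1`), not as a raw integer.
off 0x02: read 04 9a as little → 0x9a04
  opcode bits[15:10]=0x26: lsl/RR
  rd: (w>>6)&0xf=0x8 → R8
  rs: (w>>2)&0xf=0x1 → R1

R1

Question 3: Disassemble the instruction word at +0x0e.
@+0e  little-endian(68 18) = 0x1868
  op=0x1868>>10=0x6 ⇒ store (RR)
  rd@[9:6]=0x1 ⇒ R1
  rs@[5:2]=0xa ⇒ R10

store R10, R1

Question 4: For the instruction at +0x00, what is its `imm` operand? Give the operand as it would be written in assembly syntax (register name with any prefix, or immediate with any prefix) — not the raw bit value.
#61

@+00  little-endian(7d f0) = 0xf07d
  opcode bits[15:10]=0x3c: addi/RI
  [9:6] rd=1 = R1
  [5:0] imm=61 = #61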